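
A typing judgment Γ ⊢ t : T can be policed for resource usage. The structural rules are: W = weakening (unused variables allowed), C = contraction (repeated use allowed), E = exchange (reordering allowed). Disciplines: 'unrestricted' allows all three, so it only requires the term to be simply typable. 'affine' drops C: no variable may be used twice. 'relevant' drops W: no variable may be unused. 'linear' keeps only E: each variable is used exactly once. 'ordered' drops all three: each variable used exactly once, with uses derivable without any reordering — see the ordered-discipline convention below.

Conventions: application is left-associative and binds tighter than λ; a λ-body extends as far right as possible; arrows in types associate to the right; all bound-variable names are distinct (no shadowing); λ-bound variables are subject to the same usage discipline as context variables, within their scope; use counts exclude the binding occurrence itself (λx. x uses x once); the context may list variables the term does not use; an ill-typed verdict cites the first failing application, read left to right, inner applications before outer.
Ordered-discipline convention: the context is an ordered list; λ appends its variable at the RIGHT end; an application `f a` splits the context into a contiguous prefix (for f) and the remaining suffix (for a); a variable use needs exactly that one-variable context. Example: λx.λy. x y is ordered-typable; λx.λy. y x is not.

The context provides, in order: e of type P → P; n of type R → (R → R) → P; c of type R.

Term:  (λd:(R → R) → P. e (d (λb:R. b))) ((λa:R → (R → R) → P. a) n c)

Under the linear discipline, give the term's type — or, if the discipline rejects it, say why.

term : P
use counts: e: 1, n: 1, c: 1, d (bound): 1, b (bound): 1, a (bound): 1
left-to-right use order: e, d, b, a, n, c
typing: well-typed — term : P
across the five disciplines: ordered ✓ | linear ✓ | affine ✓ | relevant ✓ | unrestricted ✓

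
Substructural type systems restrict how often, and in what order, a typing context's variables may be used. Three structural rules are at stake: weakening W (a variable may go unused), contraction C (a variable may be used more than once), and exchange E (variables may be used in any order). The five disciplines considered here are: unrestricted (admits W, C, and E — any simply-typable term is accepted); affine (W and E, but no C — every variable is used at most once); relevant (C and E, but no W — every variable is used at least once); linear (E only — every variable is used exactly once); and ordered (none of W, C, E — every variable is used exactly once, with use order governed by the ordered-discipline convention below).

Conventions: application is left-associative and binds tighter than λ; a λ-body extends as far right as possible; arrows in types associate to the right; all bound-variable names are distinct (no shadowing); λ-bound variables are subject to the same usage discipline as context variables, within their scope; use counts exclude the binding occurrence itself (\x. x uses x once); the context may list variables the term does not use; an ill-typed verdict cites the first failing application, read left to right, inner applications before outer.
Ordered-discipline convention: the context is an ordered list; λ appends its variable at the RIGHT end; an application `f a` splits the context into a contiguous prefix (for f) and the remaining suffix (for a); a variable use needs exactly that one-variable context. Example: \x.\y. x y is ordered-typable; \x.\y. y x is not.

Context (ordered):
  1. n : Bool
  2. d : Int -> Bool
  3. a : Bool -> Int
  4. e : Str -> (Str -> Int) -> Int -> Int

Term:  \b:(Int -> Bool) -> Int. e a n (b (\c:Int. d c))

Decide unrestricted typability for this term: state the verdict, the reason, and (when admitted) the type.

no — fails simple typing
counts: n=1; d=1; a=1; e=1; b (bound)=1; c (bound)=1
order of uses: e, a, n, b, d, c
typing: ill-typed: an argument Bool -> Int mismatches the expected Str
across the five disciplines: ordered ✗; linear ✗; affine ✗; relevant ✗; unrestricted ✗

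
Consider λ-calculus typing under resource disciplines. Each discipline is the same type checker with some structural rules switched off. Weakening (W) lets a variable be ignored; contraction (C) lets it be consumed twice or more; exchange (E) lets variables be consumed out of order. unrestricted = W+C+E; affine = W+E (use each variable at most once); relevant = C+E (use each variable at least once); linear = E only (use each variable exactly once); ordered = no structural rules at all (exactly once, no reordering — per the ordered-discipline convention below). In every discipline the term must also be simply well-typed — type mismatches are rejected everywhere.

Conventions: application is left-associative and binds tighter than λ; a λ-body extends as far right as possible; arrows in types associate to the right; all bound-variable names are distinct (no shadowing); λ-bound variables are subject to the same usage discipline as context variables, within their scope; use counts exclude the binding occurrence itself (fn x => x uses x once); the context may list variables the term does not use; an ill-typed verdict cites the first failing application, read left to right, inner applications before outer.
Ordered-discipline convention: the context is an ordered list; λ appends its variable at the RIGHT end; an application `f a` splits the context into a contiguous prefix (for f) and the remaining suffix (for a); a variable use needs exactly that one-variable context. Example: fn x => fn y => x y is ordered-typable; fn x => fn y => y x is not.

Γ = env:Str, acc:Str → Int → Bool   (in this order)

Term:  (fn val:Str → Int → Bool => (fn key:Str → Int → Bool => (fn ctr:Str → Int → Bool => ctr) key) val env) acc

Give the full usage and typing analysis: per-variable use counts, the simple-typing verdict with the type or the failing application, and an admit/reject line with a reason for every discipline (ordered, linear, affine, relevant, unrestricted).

use counts: env: 1×; acc: 1×; val [bound]: 1×; key [bound]: 1×; ctr [bound]: 1×
order of uses: ctr, key, val, env, acc
typing: well-typed — term : Int → Bool
ordered ✗ (needs exchange: uses follow ctr, key, val, env, acc)
linear ✓ (each of env, acc, val, key, ctr used exactly once)
affine ✓ (env, acc, val, key, ctr: no repeats, contraction unneeded)
relevant ✓ (at least one use each (env, acc, val, key, ctr))
unrestricted ✓ (typability at Int → Bool is all that's needed)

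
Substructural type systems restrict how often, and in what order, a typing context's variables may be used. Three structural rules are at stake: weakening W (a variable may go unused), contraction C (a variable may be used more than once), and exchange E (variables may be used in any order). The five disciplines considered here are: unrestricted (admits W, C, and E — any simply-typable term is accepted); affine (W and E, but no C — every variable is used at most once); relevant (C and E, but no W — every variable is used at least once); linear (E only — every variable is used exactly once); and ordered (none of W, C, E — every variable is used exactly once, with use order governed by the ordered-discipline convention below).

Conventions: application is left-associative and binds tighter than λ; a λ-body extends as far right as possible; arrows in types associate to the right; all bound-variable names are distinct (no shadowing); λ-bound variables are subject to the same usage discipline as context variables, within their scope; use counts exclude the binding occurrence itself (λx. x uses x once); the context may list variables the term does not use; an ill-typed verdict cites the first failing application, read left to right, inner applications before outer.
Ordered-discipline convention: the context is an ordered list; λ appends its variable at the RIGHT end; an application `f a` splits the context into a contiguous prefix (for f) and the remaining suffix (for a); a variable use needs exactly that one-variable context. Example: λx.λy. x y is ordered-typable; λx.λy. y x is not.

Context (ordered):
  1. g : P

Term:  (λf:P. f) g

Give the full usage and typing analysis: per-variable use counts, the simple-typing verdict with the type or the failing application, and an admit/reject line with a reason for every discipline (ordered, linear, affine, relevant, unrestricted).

variable uses: g=1; f [bound]=1
order of uses: f, g
typing: well-typed at P
ordered: ✓, single-use (g, f), ordered derivation ok
linear: ✓, each of g, f used exactly once
affine: ✓, no duplicate uses among g, f
relevant: ✓, none of g, f goes unused
unrestricted: ✓, well-typed at P; no restrictions here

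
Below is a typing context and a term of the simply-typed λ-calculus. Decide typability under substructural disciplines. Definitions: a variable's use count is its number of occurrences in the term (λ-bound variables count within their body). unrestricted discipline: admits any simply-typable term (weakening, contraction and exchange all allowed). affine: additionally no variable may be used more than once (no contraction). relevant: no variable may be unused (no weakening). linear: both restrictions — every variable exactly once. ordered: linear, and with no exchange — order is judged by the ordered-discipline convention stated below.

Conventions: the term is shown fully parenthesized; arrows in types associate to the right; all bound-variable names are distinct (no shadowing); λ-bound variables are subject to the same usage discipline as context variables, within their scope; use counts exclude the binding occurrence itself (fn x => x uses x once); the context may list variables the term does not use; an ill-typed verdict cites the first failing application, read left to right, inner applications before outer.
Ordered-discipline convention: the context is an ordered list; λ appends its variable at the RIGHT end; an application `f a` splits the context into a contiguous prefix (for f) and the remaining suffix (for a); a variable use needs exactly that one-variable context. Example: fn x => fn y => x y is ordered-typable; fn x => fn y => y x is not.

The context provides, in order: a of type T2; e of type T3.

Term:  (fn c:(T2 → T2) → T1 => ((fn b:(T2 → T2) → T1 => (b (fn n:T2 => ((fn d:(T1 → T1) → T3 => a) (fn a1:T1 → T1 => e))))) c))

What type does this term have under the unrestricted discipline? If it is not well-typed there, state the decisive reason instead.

term : ((T2 → T2) → T1) → T1
use counts: a: 1×, e: 1×, c (λ-bound): 1×, b (λ-bound): 1×, n (λ-bound): 0×, d (λ-bound): 0×, a1 (λ-bound): 0×
uses in reading order: b, a, e, c
typing: ✓ — ((T2 → T2) → T1) → T1
across the five disciplines: ordered ✗ · linear ✗ · affine ✓ · relevant ✗ · unrestricted ✓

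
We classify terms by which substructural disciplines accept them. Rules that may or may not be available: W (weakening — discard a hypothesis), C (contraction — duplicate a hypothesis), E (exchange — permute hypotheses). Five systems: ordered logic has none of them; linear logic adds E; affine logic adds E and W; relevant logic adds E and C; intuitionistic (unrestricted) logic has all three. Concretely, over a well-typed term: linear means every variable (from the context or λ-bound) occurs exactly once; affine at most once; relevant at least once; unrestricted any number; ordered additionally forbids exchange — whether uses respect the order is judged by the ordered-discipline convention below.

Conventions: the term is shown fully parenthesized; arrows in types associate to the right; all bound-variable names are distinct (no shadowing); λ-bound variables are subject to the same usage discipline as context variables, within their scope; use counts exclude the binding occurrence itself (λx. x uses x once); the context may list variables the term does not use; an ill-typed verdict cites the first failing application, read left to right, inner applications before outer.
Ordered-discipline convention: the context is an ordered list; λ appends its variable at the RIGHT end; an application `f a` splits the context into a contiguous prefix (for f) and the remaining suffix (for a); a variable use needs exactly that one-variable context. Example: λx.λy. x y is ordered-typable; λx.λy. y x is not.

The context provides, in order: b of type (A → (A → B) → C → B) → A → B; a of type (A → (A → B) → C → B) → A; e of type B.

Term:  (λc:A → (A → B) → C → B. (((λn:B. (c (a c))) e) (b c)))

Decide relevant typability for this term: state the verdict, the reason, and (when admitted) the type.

no — n left unused
counts: b: 1, a: 1, e: 1, c (bound): 3, n (bound): 0
uses in reading order: c, a, c, e, b, c
typing: the term checks, with type (A → (A → B) → C → B) → C → B
all disciplines: ordered ✗ | linear ✗ | affine ✗ | relevant ✗ | unrestricted ✓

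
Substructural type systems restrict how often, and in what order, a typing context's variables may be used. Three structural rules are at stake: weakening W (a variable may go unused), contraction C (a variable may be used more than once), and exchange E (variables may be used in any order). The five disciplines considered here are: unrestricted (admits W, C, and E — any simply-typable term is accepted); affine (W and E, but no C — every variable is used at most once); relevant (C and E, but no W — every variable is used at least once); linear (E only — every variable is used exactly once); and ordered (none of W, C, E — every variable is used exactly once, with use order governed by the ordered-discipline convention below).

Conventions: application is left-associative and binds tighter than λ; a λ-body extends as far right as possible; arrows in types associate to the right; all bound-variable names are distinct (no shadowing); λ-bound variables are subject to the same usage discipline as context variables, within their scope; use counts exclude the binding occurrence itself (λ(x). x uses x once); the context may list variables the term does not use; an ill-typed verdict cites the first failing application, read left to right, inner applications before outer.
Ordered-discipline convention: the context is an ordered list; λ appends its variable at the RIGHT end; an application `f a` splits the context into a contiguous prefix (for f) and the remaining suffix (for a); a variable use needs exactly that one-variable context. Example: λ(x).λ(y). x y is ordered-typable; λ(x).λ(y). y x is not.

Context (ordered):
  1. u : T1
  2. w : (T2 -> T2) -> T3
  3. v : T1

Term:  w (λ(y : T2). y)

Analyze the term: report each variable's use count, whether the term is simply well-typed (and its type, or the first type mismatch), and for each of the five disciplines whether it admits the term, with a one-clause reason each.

use counts: u: 0×, w: 1×, v: 0×, y (bound): 1×
left-to-right use order: w, y
typing: well-typed at T3
ordered: ✗ — unused: u, v — weakening required
linear: ✗ — unused: u, v — weakening required
affine: ✓ — u, w, v, y: no repeats, contraction unneeded
relevant: ✗ — unused: u, v — weakening required
unrestricted: ✓ — simply typable at T3; W, C, E all held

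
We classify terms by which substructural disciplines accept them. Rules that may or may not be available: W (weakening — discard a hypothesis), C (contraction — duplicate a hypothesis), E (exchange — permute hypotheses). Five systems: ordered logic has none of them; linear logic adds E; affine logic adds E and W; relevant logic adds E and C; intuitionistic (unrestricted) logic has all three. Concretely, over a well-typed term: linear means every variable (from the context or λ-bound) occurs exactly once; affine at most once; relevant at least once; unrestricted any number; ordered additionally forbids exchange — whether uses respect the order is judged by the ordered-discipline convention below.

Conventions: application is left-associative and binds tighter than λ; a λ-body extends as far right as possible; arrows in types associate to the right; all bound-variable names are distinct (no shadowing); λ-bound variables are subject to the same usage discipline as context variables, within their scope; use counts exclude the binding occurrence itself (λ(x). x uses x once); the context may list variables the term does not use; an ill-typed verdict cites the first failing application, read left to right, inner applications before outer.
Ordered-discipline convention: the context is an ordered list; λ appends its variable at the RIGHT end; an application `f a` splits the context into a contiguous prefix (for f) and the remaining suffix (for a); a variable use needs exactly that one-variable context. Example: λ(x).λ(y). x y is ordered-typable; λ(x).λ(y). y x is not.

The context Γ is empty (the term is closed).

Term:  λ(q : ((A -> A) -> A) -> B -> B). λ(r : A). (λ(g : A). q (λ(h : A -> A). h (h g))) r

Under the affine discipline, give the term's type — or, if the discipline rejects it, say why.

not well-typed under affine — repeated use of h ×2
variable uses: q [bound] ×1, r [bound] ×1, g [bound] ×1, h [bound] ×2
left-to-right use order: q, h, h, g, r
typing: well-typed at (((A -> A) -> A) -> B -> B) -> A -> B -> B
per-discipline verdicts: ordered ✗ · linear ✗ · affine ✗ · relevant ✓ · unrestricted ✓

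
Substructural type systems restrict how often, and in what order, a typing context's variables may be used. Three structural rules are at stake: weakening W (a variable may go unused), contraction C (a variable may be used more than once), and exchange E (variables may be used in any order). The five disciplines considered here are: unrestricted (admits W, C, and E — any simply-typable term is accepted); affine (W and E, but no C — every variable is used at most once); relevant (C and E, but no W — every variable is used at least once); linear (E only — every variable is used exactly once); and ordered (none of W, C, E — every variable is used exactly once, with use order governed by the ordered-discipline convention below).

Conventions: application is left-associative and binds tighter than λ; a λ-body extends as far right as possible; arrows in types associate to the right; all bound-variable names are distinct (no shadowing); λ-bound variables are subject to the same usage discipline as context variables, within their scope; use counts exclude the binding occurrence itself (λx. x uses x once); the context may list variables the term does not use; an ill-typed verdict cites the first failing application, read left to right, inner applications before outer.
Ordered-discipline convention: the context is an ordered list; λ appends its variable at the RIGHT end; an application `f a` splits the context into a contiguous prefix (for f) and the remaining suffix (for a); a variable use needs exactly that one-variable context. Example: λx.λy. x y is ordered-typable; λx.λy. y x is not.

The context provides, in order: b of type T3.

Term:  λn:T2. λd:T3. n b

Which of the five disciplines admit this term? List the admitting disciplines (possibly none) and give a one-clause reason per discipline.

accepted by: none
counts: b: 1, n (bound): 1, d (bound): 0
order of uses: n, b
typing: ill-typed: non-arrow in function slot: T2
ordered: ✗ — the type mismatch rejects it
linear: ✗ — not simply typable
affine: ✗ — fails simple typing
relevant: ✗ — a type mismatch blocks all five
unrestricted: ✗ — the type mismatch rejects it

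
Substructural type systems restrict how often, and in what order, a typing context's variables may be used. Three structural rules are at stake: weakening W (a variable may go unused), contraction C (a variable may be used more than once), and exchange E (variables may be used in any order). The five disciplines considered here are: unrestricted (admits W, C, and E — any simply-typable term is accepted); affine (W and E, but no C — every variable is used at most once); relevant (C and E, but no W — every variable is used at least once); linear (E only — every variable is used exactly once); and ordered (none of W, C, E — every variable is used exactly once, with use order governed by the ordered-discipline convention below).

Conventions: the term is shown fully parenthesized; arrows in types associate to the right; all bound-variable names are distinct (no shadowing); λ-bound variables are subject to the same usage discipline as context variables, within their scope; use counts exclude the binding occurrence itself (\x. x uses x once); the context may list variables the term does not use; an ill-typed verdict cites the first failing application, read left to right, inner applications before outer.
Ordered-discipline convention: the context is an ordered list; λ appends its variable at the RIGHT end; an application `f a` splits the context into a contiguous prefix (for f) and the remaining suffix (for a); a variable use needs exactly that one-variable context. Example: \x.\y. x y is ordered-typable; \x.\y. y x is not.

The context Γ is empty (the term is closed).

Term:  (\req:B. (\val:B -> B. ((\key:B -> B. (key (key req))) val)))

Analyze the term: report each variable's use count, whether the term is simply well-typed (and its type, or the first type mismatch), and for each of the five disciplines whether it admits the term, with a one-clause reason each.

usage: req (bound)=1; val (bound)=1; key (bound)=2
left-to-right use order: key, key, req, val
typing: ✓ — B -> (B -> B) -> B
ordered: ✗ — key ×2 used more than once (contraction)
linear: ✗ — key ×2 used more than once (contraction)
affine: ✗ — key ×2 used more than once (contraction)
relevant: ✓ — at least one use each (req, val, key)
unrestricted: ✓ — well-typed at B -> (B -> B) -> B; no restrictions here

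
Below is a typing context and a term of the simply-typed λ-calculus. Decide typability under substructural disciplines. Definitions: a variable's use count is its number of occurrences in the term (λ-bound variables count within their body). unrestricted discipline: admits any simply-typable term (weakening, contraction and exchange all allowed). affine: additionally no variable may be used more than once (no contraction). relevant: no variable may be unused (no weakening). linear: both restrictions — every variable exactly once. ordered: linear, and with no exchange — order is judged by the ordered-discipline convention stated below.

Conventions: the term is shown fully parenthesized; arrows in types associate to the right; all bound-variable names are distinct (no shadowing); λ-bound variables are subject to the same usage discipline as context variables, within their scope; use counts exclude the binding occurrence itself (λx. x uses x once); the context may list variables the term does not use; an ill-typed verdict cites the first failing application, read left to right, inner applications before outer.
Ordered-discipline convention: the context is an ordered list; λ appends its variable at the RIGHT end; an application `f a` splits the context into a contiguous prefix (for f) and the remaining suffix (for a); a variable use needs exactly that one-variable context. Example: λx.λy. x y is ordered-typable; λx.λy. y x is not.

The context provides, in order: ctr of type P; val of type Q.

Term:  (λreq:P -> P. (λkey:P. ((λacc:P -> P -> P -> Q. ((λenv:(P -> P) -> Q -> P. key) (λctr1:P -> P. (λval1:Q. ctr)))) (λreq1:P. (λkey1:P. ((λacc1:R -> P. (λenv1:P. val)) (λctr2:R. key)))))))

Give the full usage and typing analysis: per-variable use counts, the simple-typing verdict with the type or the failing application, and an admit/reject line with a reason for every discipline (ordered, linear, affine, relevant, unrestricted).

counts: ctr=1, val=1, req (bound)=0, key (bound)=2, acc (bound)=0, env (bound)=0, ctr1 (bound)=0, val1 (bound)=0, req1 (bound)=0, key1 (bound)=0, acc1 (bound)=0, env1 (bound)=0, ctr2 (bound)=0
use order (left to right): key, ctr, val, key
typing: the term checks, with type (P -> P) -> P -> P
ordered ✗ (repeated use of key ×2; req, acc, env, ctr1, val1, req1, key1, acc1, env1, ctr2 left unused)
linear ✗ (repeated use of key ×2; req, acc, env, ctr1, val1, req1, key1, acc1, env1, ctr2 left unused)
affine ✗ (repeated use of key ×2)
relevant ✗ (req, acc, env, ctr1, val1, req1, key1, acc1, env1, ctr2 left unused)
unrestricted ✓ (typability at (P -> P) -> P -> P is all that's needed)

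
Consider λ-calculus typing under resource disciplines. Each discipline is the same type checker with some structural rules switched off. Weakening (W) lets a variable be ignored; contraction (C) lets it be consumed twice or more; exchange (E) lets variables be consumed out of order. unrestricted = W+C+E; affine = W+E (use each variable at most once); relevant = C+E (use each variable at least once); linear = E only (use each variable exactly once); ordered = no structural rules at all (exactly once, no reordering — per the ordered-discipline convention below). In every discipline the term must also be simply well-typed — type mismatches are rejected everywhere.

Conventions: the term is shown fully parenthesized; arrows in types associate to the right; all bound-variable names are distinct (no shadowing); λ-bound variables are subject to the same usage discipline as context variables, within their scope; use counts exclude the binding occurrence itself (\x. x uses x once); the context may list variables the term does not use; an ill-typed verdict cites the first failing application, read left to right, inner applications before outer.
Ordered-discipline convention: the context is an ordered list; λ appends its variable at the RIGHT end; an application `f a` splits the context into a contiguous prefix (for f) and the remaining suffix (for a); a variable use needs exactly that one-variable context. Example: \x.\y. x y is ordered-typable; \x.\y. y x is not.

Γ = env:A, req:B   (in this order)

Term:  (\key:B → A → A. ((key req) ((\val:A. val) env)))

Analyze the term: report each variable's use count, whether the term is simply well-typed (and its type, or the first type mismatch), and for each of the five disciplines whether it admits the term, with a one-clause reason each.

use counts: env ×1; req ×1; key (λ-bound) ×1; val (λ-bound) ×1
order of uses: key, req, val, env
typing: the term checks, with type (B → A → A) → A
ordered ✗ (no contiguous prefix/suffix split fits key, req, val, env)
linear ✓ (exactly-once usage across env, req, key, val)
affine ✓ (env, req, key, val: no repeats, contraction unneeded)
relevant ✓ (none of env, req, key, val goes unused)
unrestricted ✓ (typability at (B → A → A) → A is all that's needed)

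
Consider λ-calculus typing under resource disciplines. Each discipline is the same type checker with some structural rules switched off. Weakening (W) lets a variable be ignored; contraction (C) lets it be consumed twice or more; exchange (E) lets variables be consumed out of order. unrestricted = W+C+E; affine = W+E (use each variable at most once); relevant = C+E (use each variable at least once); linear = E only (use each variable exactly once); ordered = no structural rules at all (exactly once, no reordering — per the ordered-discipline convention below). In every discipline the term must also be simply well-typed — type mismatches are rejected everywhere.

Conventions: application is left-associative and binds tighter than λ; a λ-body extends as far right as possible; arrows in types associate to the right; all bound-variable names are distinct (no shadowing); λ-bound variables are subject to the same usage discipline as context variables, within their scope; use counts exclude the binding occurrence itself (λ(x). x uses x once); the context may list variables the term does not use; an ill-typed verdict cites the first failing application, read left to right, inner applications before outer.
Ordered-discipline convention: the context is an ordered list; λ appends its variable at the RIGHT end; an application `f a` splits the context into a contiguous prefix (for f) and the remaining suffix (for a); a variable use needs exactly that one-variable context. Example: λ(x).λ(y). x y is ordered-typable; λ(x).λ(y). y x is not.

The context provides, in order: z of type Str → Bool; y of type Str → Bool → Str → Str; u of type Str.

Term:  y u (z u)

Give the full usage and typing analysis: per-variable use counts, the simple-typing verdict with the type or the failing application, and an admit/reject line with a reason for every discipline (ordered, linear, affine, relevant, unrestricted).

counts: z=1, y=1, u=2
order of uses: y, u, z, u
typing: the term checks, with type Str → Str
ordered: ✗, repeated use of u ×2
linear: ✗, repeated use of u ×2
affine: ✗, repeated use of u ×2
relevant: ✓, none of z, y, u goes unused
unrestricted: ✓, type-checks (Str → Str) and nothing is barred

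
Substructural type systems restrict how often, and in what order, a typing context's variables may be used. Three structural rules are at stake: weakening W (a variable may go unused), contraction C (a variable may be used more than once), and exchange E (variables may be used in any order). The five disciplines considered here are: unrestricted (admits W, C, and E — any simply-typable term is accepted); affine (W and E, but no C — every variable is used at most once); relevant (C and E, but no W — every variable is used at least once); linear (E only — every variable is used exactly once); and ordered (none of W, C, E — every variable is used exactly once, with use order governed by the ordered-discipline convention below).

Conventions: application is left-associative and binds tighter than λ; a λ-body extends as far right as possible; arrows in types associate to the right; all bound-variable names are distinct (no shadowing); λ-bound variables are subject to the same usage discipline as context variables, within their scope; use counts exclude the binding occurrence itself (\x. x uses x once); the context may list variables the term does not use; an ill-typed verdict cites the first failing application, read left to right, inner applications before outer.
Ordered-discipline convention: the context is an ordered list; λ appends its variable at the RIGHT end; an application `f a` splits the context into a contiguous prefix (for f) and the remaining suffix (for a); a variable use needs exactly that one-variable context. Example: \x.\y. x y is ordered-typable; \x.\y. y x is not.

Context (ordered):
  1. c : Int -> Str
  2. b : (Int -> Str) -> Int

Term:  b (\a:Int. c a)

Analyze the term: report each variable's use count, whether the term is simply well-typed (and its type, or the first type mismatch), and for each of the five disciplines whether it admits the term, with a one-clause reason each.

use counts: c: 1×, b: 1×, a (bound): 1×
use order (left to right): b, c, a
typing: well-typed — term : Int
ordered: ✗ — no contiguous prefix/suffix split fits b, c, a
linear: ✓ — single use per variable (c, b, a)
affine: ✓ — no duplicate uses among c, b, a
relevant: ✓ — every one of c, b, a appears
unrestricted: ✓ — well-typed at Int; no restrictions here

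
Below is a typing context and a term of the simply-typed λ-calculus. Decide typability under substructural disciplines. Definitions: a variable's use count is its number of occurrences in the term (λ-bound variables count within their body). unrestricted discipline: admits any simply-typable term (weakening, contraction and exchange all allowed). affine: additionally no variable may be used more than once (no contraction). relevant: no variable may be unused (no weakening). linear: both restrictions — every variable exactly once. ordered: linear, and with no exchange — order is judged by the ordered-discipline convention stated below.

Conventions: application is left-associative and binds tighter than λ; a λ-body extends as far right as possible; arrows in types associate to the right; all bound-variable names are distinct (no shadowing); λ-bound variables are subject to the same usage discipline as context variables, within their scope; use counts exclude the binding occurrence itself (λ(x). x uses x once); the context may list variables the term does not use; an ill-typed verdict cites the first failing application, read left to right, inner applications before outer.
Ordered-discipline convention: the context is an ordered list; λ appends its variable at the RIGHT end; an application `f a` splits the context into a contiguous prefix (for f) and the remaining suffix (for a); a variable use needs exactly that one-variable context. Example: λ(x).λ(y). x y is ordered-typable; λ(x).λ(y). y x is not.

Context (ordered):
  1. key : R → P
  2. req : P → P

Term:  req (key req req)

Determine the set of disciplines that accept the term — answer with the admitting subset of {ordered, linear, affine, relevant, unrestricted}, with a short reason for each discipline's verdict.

admitting disciplines: none
counts: key=1, req=3
use order (left to right): req, key, req, req
typing: ill-typed: a function awaiting R gets P → P
ordered ✗ (not simply typable)
linear ✗ (fails simple typing)
affine ✗ (a type mismatch blocks all five)
relevant ✗ (the type mismatch rejects it)
unrestricted ✗ (not simply typable)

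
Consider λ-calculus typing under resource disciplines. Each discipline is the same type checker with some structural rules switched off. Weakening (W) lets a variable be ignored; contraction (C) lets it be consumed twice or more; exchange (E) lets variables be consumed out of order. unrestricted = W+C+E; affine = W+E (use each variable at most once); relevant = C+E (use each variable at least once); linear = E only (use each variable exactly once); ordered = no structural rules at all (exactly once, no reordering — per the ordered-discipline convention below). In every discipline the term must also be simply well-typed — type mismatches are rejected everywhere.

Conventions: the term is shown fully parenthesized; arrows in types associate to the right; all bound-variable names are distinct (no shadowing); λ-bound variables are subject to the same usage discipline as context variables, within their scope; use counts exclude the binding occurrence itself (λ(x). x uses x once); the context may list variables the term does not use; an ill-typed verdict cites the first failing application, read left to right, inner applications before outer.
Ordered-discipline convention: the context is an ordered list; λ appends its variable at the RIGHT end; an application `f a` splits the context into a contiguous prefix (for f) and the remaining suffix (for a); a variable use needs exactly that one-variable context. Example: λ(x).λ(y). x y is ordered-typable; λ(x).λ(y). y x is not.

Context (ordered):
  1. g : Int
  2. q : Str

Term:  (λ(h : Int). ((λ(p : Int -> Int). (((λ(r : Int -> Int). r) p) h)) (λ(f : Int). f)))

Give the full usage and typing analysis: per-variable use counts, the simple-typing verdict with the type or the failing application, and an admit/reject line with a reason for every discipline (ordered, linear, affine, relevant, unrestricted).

use counts: g=0, q=0, h [bound]=1, p [bound]=1, r [bound]=1, f [bound]=1
use order (left to right): r, p, h, f
typing: well-typed at Int -> Int
ordered: ✗, g, q left unused
linear: ✗, g, q left unused
affine: ✓, no duplicate uses among g, q, h, p, r, f
relevant: ✗, g, q left unused
unrestricted: ✓, typability at Int -> Int is all that's needed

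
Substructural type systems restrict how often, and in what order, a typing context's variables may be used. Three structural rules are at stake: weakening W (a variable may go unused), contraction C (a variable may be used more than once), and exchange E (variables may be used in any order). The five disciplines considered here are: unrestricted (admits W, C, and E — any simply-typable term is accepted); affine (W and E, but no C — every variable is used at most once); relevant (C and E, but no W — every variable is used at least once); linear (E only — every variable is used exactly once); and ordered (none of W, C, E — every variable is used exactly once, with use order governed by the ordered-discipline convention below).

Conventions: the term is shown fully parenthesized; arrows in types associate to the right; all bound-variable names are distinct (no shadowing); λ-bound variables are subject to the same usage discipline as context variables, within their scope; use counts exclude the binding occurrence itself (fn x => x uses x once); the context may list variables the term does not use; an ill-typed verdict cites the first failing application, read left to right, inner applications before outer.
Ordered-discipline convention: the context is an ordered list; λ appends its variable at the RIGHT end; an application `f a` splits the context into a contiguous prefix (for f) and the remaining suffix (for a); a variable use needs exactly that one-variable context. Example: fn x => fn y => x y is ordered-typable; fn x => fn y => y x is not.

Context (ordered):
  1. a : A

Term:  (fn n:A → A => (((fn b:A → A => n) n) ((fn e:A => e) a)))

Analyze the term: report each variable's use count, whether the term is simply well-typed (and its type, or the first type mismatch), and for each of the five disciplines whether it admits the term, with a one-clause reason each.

variable uses: a=1; n (bound)=2; b (bound)=0; e (bound)=1
uses in reading order: n, n, e, a
typing: well-typed at (A → A) → A
ordered ✗ (n ×2 used more than once (contraction); needs weakening: b unused)
linear ✗ (n ×2 used more than once (contraction); needs weakening: b unused)
affine ✗ (n ×2 used more than once (contraction))
relevant ✗ (needs weakening: b unused)
unrestricted ✓ (type-checks ((A → A) → A) and nothing is barred)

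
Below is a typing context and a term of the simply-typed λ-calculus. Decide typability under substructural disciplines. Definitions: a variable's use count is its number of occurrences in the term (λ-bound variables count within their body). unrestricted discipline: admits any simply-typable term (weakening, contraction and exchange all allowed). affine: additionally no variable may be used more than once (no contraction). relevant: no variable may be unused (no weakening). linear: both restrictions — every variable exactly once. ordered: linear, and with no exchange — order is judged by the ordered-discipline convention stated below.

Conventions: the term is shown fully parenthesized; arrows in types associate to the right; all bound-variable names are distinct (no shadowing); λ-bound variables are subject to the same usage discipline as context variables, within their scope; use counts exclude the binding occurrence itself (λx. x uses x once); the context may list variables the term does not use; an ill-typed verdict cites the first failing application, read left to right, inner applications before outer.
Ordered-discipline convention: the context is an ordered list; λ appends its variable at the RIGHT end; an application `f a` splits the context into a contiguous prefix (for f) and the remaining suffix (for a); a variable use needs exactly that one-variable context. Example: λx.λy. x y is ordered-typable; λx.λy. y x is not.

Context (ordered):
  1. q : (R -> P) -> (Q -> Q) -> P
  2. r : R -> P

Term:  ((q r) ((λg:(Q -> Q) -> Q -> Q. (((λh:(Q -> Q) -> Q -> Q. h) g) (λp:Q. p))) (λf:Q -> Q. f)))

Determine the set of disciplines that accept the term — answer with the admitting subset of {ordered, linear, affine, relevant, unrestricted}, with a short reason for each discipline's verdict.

admitted in: ordered, linear, affine, relevant, unrestricted
variable uses: q=1, r=1, g (λ-bound)=1, h (λ-bound)=1, p (λ-bound)=1, f (λ-bound)=1
left-to-right use order: q, r, h, g, p, f
typing: well-typed at P
ordered: ✓ — single-use (q, r, g, h, p, f), ordered derivation ok
linear: ✓ — single use per variable (q, r, g, h, p, f)
affine: ✓ — at most one use each (q, r, g, h, p, f)
relevant: ✓ — none of q, r, g, h, p, f goes unused
unrestricted: ✓ — typability at P is all that's needed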